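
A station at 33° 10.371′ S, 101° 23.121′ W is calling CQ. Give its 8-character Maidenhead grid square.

DF96ht38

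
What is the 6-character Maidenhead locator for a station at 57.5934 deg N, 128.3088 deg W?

Add 180° to longitude and 90° to latitude: 51.6912, 147.5934.
Field (20°×10°, letters A–R): lon ⌊51.6912/20⌋ = 2 → C; lat ⌊147.5934/10⌋ = 14 → O.
Square (2°×1°, digits 0–9): lon ⌊11.6912/2⌋ = 5; lat ⌊7.5934/1⌋ = 7.
Subsquare (5′×2.5′, letters a–x): lon ⌊1.6912/0.0833333⌋ = 20 → u; lat ⌊0.5934/0.0416667⌋ = 14 → o.

CO57uo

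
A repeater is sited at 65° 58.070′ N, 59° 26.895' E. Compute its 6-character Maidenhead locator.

LP95rx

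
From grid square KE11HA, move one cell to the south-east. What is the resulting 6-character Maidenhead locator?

KE10ix

Longitude subsquare h = 7; +1 → 8 = i.
Latitude subsquare a = 0; −1 → -1, wraps to 23 = x, carry into square.
Latitude square 1; −1 → 0.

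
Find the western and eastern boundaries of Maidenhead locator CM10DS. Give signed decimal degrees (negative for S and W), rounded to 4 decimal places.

Field C=2, M=12: +2·20° lon, +12·10° lat → SW at lon -140°, lat 30°.
Square 1, 0: +1·2° lon, +0·1° lat → SW at lon -138°, lat 30°.
Subsquare d=3, s=18: +3·0.0833333° lon, +18·0.0416667° lat → SW at lon -137.75°, lat 30.75°.
Cell spans 0.0833333° lon × 0.0416667° lat.
west -137.7500, east -137.6667.

-137.7500, -137.6667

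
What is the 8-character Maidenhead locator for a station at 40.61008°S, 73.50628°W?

FE39fj93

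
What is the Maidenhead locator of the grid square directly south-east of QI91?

Longitude square 9; +1 → 10, wraps to 0, carry into field.
Longitude field Q = 16; +1 → 17 = R.
Latitude square 1; −1 → 0.

RI00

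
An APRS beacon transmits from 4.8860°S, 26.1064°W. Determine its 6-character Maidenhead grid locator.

Add 180° to longitude and 90° to latitude: 153.8936, 85.1140.
Field: 153.8936/20 → 7 → H, 85.1140/10 → 8 → I; chars HI.
Square: 13.8936/2 → 6, 5.1140/1 → 5; chars 65.
Subsquare: 1.8936/0.0833333 → 22 → w, 0.1140/0.0416667 → 2 → c; chars wc.

HI65wc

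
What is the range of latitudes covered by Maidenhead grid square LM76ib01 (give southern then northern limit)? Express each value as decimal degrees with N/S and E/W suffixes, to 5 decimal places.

Field L=11, M=12: +11·20° lon, +12·10° lat → SW at lon 40°, lat 30°.
Square 7, 6: +7·2° lon, +6·1° lat → SW at lon 54°, lat 36°.
Subsquare i=8, b=1: +8·0.0833333° lon, +1·0.0416667° lat → SW at lon 54.6667°, lat 36.0417°.
Extended square 0, 1: +0·0.00833333° lon, +1·0.00416667° lat → SW at lon 54.6667°, lat 36.0458°.
Cell spans 0.00833333° lon × 0.00416667° lat.
south 36.04583° N, north 36.05000° N.

36.04583° N, 36.05000° N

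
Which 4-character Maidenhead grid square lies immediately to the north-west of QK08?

Longitude square 0; −1 → -1, wraps to 9, carry into field.
Longitude field Q = 16; −1 → 15 = P.
Latitude square 8; +1 → 9.

PK99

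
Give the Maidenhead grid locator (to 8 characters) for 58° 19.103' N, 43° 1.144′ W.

GO88lh76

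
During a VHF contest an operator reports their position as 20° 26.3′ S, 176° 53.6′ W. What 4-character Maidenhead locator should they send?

AG19

Add 180° to longitude and 90° to latitude: 3.11, 69.56.
Field: lon ⌊3.11/20⌋ = 0 → A; lat ⌊69.56/10⌋ = 6 → G.
Square: lon ⌊3.11/2⌋ = 1; lat ⌊9.56/1⌋ = 9.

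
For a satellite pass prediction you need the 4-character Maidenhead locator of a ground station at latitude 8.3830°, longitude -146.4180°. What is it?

Add 180° to longitude and 90° to latitude: 33.58, 98.38.
Field: 33.58/20 → 1 → B, 98.38/10 → 9 → J; chars BJ.
Square: 13.58/2 → 6, 8.38/1 → 8; chars 68.

BJ68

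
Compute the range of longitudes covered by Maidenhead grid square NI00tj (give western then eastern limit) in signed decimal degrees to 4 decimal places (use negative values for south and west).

Field N=13, I=8: +13·20° lon, +8·10° lat → SW at lon 80°, lat -10°.
Square 0, 0: +0·2° lon, +0·1° lat → SW at lon 80°, lat -10°.
Subsquare t=19, j=9: +19·0.0833333° lon, +9·0.0416667° lat → SW at lon 81.5833°, lat -9.625°.
Cell spans 0.0833333° lon × 0.0416667° lat.
west 81.5833, east 81.6667.

81.5833, 81.6667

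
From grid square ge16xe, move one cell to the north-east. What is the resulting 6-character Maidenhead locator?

GE26af

Longitude subsquare x = 23; +1 → 24, wraps to 0 = a, carry into square.
Longitude square 1; +1 → 2.
Latitude subsquare e = 4; +1 → 5 = f.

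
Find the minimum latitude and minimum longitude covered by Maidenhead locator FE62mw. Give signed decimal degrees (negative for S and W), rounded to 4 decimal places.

-47.0833, -67.0000

Field F=5, E=4: +5·20° lon, +4·10° lat → SW at lon -80°, lat -50°.
Square 6, 2: +6·2° lon, +2·1° lat → SW at lon -68°, lat -48°.
Subsquare m=12, w=22: +12·0.0833333° lon, +22·0.0416667° lat → SW at lon -67°, lat -47.0833°.
latitude -47.0833, longitude -67.0000.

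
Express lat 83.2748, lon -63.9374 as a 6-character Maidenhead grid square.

Offset from 180°W / 90°S: lon 116.0626°, lat 173.2748°.
Field (20°×10°, letters A–R): 116.0626/20 → 5 → F, 173.2748/10 → 17 → R; chars FR.
Square (2°×1°, digits 0–9): 16.0626/2 → 8, 3.2748/1 → 3; chars 83.
Subsquare (5′×2.5′, letters a–x): 0.0626/0.0833333 → 0 → a, 0.2748/0.0416667 → 6 → g; chars ag.

FR83ag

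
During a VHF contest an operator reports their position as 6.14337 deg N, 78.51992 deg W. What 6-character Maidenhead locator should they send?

FJ06rd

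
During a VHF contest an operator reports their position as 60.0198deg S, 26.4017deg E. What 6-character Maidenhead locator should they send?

Offset from 180°W / 90°S: lon 206.4017°, lat 29.9802°.
Field (20°×10°, letters A–R): lon ⌊206.4017/20⌋ = 10 → K; lat ⌊29.9802/10⌋ = 2 → C.
Square (2°×1°, digits 0–9): lon ⌊6.4017/2⌋ = 3; lat ⌊9.9802/1⌋ = 9.
Subsquare (5′×2.5′, letters a–x): lon ⌊0.4017/0.0833333⌋ = 4 → e; lat ⌊0.9802/0.0416667⌋ = 23 → x.

KC39ex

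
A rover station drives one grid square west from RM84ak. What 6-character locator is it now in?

RM74xk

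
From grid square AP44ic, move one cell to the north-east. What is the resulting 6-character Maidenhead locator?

Longitude subsquare i = 8; +1 → 9 = j.
Latitude subsquare c = 2; +1 → 3 = d.

AP44jd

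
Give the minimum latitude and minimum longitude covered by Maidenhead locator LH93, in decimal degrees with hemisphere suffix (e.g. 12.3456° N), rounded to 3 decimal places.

17.000° S, 58.000° E

Field L=11, H=7: +11·20° lon, +7·10° lat → SW at lon 40°, lat -20°.
Square 9, 3: +9·2° lon, +3·1° lat → SW at lon 58°, lat -17°.
latitude 17.000° S, longitude 58.000° E.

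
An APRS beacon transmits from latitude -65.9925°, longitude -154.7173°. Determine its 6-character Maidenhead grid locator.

Offset from 180°W / 90°S: lon 25.2827°, lat 24.0075°.
Field: lon ⌊25.2827/20⌋ = 1 → B; lat ⌊24.0075/10⌋ = 2 → C.
Square: lon ⌊5.2827/2⌋ = 2; lat ⌊4.0075/1⌋ = 4.
Subsquare: lon ⌊1.2827/0.0833333⌋ = 15 → p; lat ⌊0.0075/0.0416667⌋ = 0 → a.

BC24pa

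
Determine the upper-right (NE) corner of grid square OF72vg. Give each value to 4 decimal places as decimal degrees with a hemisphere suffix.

Field O=14, F=5: +14·20° lon, +5·10° lat → SW at lon 100°, lat -40°.
Square 7, 2: +7·2° lon, +2·1° lat → SW at lon 114°, lat -38°.
Subsquare v=21, g=6: +21·0.0833333° lon, +6·0.0416667° lat → SW at lon 115.75°, lat -37.75°.
Cell spans 0.0833333° lon × 0.0416667° lat. NE corner is SW corner plus one full cell.
latitude 37.7083° S, longitude 115.8333° E.

37.7083° S, 115.8333° E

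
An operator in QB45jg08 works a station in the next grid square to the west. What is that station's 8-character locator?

QB45ig98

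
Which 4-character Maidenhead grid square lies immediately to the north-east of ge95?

HE06

Longitude square 9; +1 → 10, wraps to 0, carry into field.
Longitude field G = 6; +1 → 7 = H.
Latitude square 5; +1 → 6.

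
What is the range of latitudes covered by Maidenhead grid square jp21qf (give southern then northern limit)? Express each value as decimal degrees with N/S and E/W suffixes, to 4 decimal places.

Field J=9, P=15: +9·20° lon, +15·10° lat → SW at lon 0°, lat 60°.
Square 2, 1: +2·2° lon, +1·1° lat → SW at lon 4°, lat 61°.
Subsquare q=16, f=5: +16·0.0833333° lon, +5·0.0416667° lat → SW at lon 5.33333°, lat 61.2083°.
Cell spans 0.0833333° lon × 0.0416667° lat.
south 61.2083° N, north 61.2500° N.

61.2083° N, 61.2500° N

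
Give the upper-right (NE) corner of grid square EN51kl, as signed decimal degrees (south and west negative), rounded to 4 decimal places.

41.5000, -89.0833

Field E=4, N=13: +4·20° lon, +13·10° lat → SW at lon -100°, lat 40°.
Square 5, 1: +5·2° lon, +1·1° lat → SW at lon -90°, lat 41°.
Subsquare k=10, l=11: +10·0.0833333° lon, +11·0.0416667° lat → SW at lon -89.1667°, lat 41.4583°.
Cell spans 0.0833333° lon × 0.0416667° lat. NE corner is SW corner plus one full cell.
latitude 41.5000, longitude -89.0833.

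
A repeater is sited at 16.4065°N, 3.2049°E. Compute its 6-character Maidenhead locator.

JK16oj

Offset from 180°W / 90°S: lon 183.2049°, lat 106.4065°.
Field: 183.2049/20 → 9 → J, 106.4065/10 → 10 → K; chars JK.
Square: 3.2049/2 → 1, 6.4065/1 → 6; chars 16.
Subsquare: 1.2049/0.0833333 → 14 → o, 0.4065/0.0416667 → 9 → j; chars oj.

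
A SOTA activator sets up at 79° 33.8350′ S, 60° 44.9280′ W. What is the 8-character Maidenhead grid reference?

FB90pk04

Shift to the Maidenhead origin (180°W, 90°S): lon 119.25120, lat 10.43608.
Field: lon ⌊119.25120/20⌋ = 5 → F; lat ⌊10.43608/10⌋ = 1 → B.
Square: lon ⌊19.25120/2⌋ = 9; lat ⌊0.43608/1⌋ = 0.
Subsquare: lon ⌊1.25120/0.0833333⌋ = 15 → p; lat ⌊0.43608/0.0416667⌋ = 10 → k.
Extended square: lon ⌊0.00120/0.00833333⌋ = 0; lat ⌊0.01942/0.00416667⌋ = 4.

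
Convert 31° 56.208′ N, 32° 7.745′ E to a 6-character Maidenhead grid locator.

KM61bw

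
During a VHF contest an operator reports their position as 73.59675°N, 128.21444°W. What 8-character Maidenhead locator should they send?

Offset from 180°W / 90°S: lon 51.78556°, lat 163.59675°.
Field (20°×10°, letters A–R): lon ⌊51.78556/20⌋ = 2 → C; lat ⌊163.59675/10⌋ = 16 → Q.
Square (2°×1°, digits 0–9): lon ⌊11.78556/2⌋ = 5; lat ⌊3.59675/1⌋ = 3.
Subsquare (5′×2.5′, letters a–x): lon ⌊1.78556/0.0833333⌋ = 21 → v; lat ⌊0.59675/0.0416667⌋ = 14 → o.
Extended square (30″×15″, digits 0–9): lon ⌊0.03556/0.00833333⌋ = 4; lat ⌊0.01342/0.00416667⌋ = 3.

CQ53vo43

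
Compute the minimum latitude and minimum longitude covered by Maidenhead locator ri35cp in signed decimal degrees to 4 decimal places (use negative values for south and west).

-4.3750, 166.1667

Field R=17, I=8: +17·20° lon, +8·10° lat → SW at lon 160°, lat -10°.
Square 3, 5: +3·2° lon, +5·1° lat → SW at lon 166°, lat -5°.
Subsquare c=2, p=15: +2·0.0833333° lon, +15·0.0416667° lat → SW at lon 166.167°, lat -4.375°.
latitude -4.3750, longitude 166.1667.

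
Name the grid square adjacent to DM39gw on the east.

Longitude subsquare g = 6; +1 → 7 = h.
The latitude characters are unchanged.

DM39hw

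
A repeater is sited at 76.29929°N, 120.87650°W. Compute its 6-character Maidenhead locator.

CQ96nh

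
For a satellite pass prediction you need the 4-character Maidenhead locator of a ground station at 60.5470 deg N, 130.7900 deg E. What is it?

Add 180° to longitude and 90° to latitude: 310.79, 150.55.
Field: 310.79/20 → 15 → P, 150.55/10 → 15 → P; chars PP.
Square: 10.79/2 → 5, 0.55/1 → 0; chars 50.

PP50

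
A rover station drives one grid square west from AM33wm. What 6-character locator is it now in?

Longitude subsquare w = 22; −1 → 21 = v.
The latitude characters are unchanged.

AM33vm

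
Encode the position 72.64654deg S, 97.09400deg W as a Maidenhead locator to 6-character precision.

Offset from 180°W / 90°S: lon 82.9060°, lat 17.3535°.
Field: 82.9060/20 → 4 → E, 17.3535/10 → 1 → B; chars EB.
Square: 2.9060/2 → 1, 7.3535/1 → 7; chars 17.
Subsquare: 0.9060/0.0833333 → 10 → k, 0.3535/0.0416667 → 8 → i; chars ki.

EB17ki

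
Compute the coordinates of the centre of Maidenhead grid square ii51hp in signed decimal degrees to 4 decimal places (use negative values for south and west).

-8.3542, -9.3750

Field I=8, I=8: +8·20° lon, +8·10° lat → SW at lon -20°, lat -10°.
Square 5, 1: +5·2° lon, +1·1° lat → SW at lon -10°, lat -9°.
Subsquare h=7, p=15: +7·0.0833333° lon, +15·0.0416667° lat → SW at lon -9.41667°, lat -8.375°.
Cell spans 0.0833333° lon × 0.0416667° lat. Centre is SW corner plus half of each.
latitude -8.3542, longitude -9.3750.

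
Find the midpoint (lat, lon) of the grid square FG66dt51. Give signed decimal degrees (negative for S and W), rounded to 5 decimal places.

Field F=5, G=6: +5·20° lon, +6·10° lat → SW at lon -80°, lat -30°.
Square 6, 6: +6·2° lon, +6·1° lat → SW at lon -68°, lat -24°.
Subsquare d=3, t=19: +3·0.0833333° lon, +19·0.0416667° lat → SW at lon -67.75°, lat -23.2083°.
Extended square 5, 1: +5·0.00833333° lon, +1·0.00416667° lat → SW at lon -67.7083°, lat -23.2042°.
Cell spans 0.00833333° lon × 0.00416667° lat. Centre is SW corner plus half of each.
latitude -23.20208, longitude -67.70417.

-23.20208, -67.70417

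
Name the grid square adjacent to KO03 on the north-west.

Longitude square 0; −1 → -1, wraps to 9, carry into field.
Longitude field K = 10; −1 → 9 = J.
Latitude square 3; +1 → 4.

JO94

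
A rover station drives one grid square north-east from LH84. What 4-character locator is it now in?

LH95

Longitude square 8; +1 → 9.
Latitude square 4; +1 → 5.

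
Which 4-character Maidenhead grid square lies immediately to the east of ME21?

ME31

Longitude square 2; +1 → 3.
The latitude characters are unchanged.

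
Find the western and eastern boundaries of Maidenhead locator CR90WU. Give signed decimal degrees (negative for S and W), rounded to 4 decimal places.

-120.1667, -120.0833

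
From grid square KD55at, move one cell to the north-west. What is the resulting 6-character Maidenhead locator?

KD45xu

Longitude subsquare a = 0; −1 → -1, wraps to 23 = x, carry into square.
Longitude square 5; −1 → 4.
Latitude subsquare t = 19; +1 → 20 = u.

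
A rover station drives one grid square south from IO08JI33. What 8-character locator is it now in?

IO08ji32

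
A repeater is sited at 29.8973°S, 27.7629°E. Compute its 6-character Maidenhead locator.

KG30vc

Offset from 180°W / 90°S: lon 207.7629°, lat 60.1027°.
Field (20°×10°, letters A–R): lon ⌊207.7629/20⌋ = 10 → K; lat ⌊60.1027/10⌋ = 6 → G.
Square (2°×1°, digits 0–9): lon ⌊7.7629/2⌋ = 3; lat ⌊0.1027/1⌋ = 0.
Subsquare (5′×2.5′, letters a–x): lon ⌊1.7629/0.0833333⌋ = 21 → v; lat ⌊0.1027/0.0416667⌋ = 2 → c.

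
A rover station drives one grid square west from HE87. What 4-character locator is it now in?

HE77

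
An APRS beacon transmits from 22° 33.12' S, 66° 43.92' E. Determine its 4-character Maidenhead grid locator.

Offset from 180°W / 90°S: lon 246.73°, lat 67.45°.
Field: 246.73/20 → 12 → M, 67.45/10 → 6 → G; chars MG.
Square: 6.73/2 → 3, 7.45/1 → 7; chars 37.

MG37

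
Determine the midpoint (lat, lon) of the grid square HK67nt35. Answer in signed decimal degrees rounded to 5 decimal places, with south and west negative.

Field H=7, K=10: +7·20° lon, +10·10° lat → SW at lon -40°, lat 10°.
Square 6, 7: +6·2° lon, +7·1° lat → SW at lon -28°, lat 17°.
Subsquare n=13, t=19: +13·0.0833333° lon, +19·0.0416667° lat → SW at lon -26.9167°, lat 17.7917°.
Extended square 3, 5: +3·0.00833333° lon, +5·0.00416667° lat → SW at lon -26.8917°, lat 17.8125°.
Cell spans 0.00833333° lon × 0.00416667° lat. Centre is SW corner plus half of each.
latitude 17.81458, longitude -26.88750.

17.81458, -26.88750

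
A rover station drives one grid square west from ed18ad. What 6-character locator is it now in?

ED08xd

Longitude subsquare a = 0; −1 → -1, wraps to 23 = x, carry into square.
Longitude square 1; −1 → 0.
The latitude characters are unchanged.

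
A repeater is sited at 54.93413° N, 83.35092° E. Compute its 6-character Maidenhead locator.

NO14qw

Add 180° to longitude and 90° to latitude: 263.3509, 144.9341.
Field (20°×10°, letters A–R): lon ⌊263.3509/20⌋ = 13 → N; lat ⌊144.9341/10⌋ = 14 → O.
Square (2°×1°, digits 0–9): lon ⌊3.3509/2⌋ = 1; lat ⌊4.9341/1⌋ = 4.
Subsquare (5′×2.5′, letters a–x): lon ⌊1.3509/0.0833333⌋ = 16 → q; lat ⌊0.9341/0.0416667⌋ = 22 → w.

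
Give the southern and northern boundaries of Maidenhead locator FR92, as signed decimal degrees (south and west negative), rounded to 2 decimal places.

82.00, 83.00

Field F=5, R=17: +5·20° lon, +17·10° lat → SW at lon -80°, lat 80°.
Square 9, 2: +9·2° lon, +2·1° lat → SW at lon -62°, lat 82°.
Cell spans 2° lon × 1° lat.
south 82.00, north 83.00.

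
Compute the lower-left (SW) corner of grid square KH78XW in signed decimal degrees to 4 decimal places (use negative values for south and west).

-11.0833, 35.9167

Field K=10, H=7: +10·20° lon, +7·10° lat → SW at lon 20°, lat -20°.
Square 7, 8: +7·2° lon, +8·1° lat → SW at lon 34°, lat -12°.
Subsquare x=23, w=22: +23·0.0833333° lon, +22·0.0416667° lat → SW at lon 35.9167°, lat -11.0833°.
latitude -11.0833, longitude 35.9167.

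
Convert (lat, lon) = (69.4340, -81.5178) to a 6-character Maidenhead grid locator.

EP99fk

Offset from 180°W / 90°S: lon 98.4822°, lat 159.4340°.
Field: 98.4822/20 → 4 → E, 159.4340/10 → 15 → P; chars EP.
Square: 18.4822/2 → 9, 9.4340/1 → 9; chars 99.
Subsquare: 0.4822/0.0833333 → 5 → f, 0.4340/0.0416667 → 10 → k; chars fk.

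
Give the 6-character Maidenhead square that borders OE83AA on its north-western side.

OE73xb

Longitude subsquare a = 0; −1 → -1, wraps to 23 = x, carry into square.
Longitude square 8; −1 → 7.
Latitude subsquare a = 0; +1 → 1 = b.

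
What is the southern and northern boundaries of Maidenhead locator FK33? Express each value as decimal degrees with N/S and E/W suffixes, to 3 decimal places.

Field F=5, K=10: +5·20° lon, +10·10° lat → SW at lon -80°, lat 10°.
Square 3, 3: +3·2° lon, +3·1° lat → SW at lon -74°, lat 13°.
Cell spans 2° lon × 1° lat.
south 13.000° N, north 14.000° N.

13.000° N, 14.000° N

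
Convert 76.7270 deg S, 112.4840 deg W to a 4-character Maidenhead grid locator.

DB33

Add 180° to longitude and 90° to latitude: 67.52, 13.27.
Field (20°×10°, letters A–R): lon ⌊67.52/20⌋ = 3 → D; lat ⌊13.27/10⌋ = 1 → B.
Square (2°×1°, digits 0–9): lon ⌊7.52/2⌋ = 3; lat ⌊3.27/1⌋ = 3.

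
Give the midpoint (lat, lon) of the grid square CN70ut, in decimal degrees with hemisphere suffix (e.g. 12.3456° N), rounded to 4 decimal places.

Field C=2, N=13: +2·20° lon, +13·10° lat → SW at lon -140°, lat 40°.
Square 7, 0: +7·2° lon, +0·1° lat → SW at lon -126°, lat 40°.
Subsquare u=20, t=19: +20·0.0833333° lon, +19·0.0416667° lat → SW at lon -124.333°, lat 40.7917°.
Cell spans 0.0833333° lon × 0.0416667° lat. Centre is SW corner plus half of each.
latitude 40.8125° N, longitude 124.2917° W.

40.8125° N, 124.2917° W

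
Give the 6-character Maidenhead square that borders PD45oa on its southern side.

PD44ox

Latitude subsquare a = 0; −1 → -1, wraps to 23 = x, carry into square.
Latitude square 5; −1 → 4.
The longitude characters are unchanged.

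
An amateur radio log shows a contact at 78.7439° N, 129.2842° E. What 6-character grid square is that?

Add 180° to longitude and 90° to latitude: 309.2842, 168.7439.
Field: 309.2842/20 → 15 → P, 168.7439/10 → 16 → Q; chars PQ.
Square: 9.2842/2 → 4, 8.7439/1 → 8; chars 48.
Subsquare: 1.2842/0.0833333 → 15 → p, 0.7439/0.0416667 → 17 → r; chars pr.

PQ48pr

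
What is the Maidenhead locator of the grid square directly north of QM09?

QN00

Latitude square 9; +1 → 10, wraps to 0, carry into field.
Latitude field M = 12; +1 → 13 = N.
The longitude characters are unchanged.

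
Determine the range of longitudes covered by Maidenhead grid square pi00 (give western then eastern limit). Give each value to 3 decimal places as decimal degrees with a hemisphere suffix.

120.000° E, 122.000° E

Field P=15, I=8: +15·20° lon, +8·10° lat → SW at lon 120°, lat -10°.
Square 0, 0: +0·2° lon, +0·1° lat → SW at lon 120°, lat -10°.
Cell spans 2° lon × 1° lat.
west 120.000° E, east 122.000° E.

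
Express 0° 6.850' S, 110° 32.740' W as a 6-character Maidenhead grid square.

Offset from 180°W / 90°S: lon 69.4543°, lat 89.8858°.
Field: 69.4543/20 → 3 → D, 89.8858/10 → 8 → I; chars DI.
Square: 9.4543/2 → 4, 9.8858/1 → 9; chars 49.
Subsquare: 1.4543/0.0833333 → 17 → r, 0.8858/0.0416667 → 21 → v; chars rv.

DI49rv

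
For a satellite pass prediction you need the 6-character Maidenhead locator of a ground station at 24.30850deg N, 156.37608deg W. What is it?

Offset from 180°W / 90°S: lon 23.6239°, lat 114.3085°.
Field: 23.6239/20 → 1 → B, 114.3085/10 → 11 → L; chars BL.
Square: 3.6239/2 → 1, 4.3085/1 → 4; chars 14.
Subsquare: 1.6239/0.0833333 → 19 → t, 0.3085/0.0416667 → 7 → h; chars th.

BL14th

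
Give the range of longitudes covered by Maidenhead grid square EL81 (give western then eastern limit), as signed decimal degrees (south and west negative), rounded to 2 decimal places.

-84.00, -82.00

Field E=4, L=11: +4·20° lon, +11·10° lat → SW at lon -100°, lat 20°.
Square 8, 1: +8·2° lon, +1·1° lat → SW at lon -84°, lat 21°.
Cell spans 2° lon × 1° lat.
west -84.00, east -82.00.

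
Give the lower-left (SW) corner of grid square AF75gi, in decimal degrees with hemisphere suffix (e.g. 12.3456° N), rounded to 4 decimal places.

Field A=0, F=5: +0·20° lon, +5·10° lat → SW at lon -180°, lat -40°.
Square 7, 5: +7·2° lon, +5·1° lat → SW at lon -166°, lat -35°.
Subsquare g=6, i=8: +6·0.0833333° lon, +8·0.0416667° lat → SW at lon -165.5°, lat -34.6667°.
latitude 34.6667° S, longitude 165.5000° W.

34.6667° S, 165.5000° W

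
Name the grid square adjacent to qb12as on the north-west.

QB02xt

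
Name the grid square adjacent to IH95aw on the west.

IH85xw

Longitude subsquare a = 0; −1 → -1, wraps to 23 = x, carry into square.
Longitude square 9; −1 → 8.
The latitude characters are unchanged.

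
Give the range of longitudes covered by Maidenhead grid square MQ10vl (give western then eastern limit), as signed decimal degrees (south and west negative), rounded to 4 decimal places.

63.7500, 63.8333

Field M=12, Q=16: +12·20° lon, +16·10° lat → SW at lon 60°, lat 70°.
Square 1, 0: +1·2° lon, +0·1° lat → SW at lon 62°, lat 70°.
Subsquare v=21, l=11: +21·0.0833333° lon, +11·0.0416667° lat → SW at lon 63.75°, lat 70.4583°.
Cell spans 0.0833333° lon × 0.0416667° lat.
west 63.7500, east 63.8333.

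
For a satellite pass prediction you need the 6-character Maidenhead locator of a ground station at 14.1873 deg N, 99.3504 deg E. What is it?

Offset from 180°W / 90°S: lon 279.3504°, lat 104.1873°.
Field: 279.3504/20 → 13 → N, 104.1873/10 → 10 → K; chars NK.
Square: 19.3504/2 → 9, 4.1873/1 → 4; chars 94.
Subsquare: 1.3504/0.0833333 → 16 → q, 0.1873/0.0416667 → 4 → e; chars qe.

NK94qe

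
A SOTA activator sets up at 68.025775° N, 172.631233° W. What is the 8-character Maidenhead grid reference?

AP38qa46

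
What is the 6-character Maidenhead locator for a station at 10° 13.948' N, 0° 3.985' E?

JK00af

Add 180° to longitude and 90° to latitude: 180.0664, 100.2325.
Field: 180.0664/20 → 9 → J, 100.2325/10 → 10 → K; chars JK.
Square: 0.0664/2 → 0, 0.2325/1 → 0; chars 00.
Subsquare: 0.0664/0.0833333 → 0 → a, 0.2325/0.0416667 → 5 → f; chars af.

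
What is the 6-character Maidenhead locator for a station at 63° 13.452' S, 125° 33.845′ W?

CC76fs

Add 180° to longitude and 90° to latitude: 54.4359, 26.7758.
Field: 54.4359/20 → 2 → C, 26.7758/10 → 2 → C; chars CC.
Square: 14.4359/2 → 7, 6.7758/1 → 6; chars 76.
Subsquare: 0.4359/0.0833333 → 5 → f, 0.7758/0.0416667 → 18 → s; chars fs.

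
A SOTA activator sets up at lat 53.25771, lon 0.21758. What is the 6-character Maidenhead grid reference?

JO03cg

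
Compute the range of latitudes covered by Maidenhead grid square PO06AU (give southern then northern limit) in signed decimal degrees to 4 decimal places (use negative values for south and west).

56.8333, 56.8750

Field P=15, O=14: +15·20° lon, +14·10° lat → SW at lon 120°, lat 50°.
Square 0, 6: +0·2° lon, +6·1° lat → SW at lon 120°, lat 56°.
Subsquare a=0, u=20: +0·0.0833333° lon, +20·0.0416667° lat → SW at lon 120°, lat 56.8333°.
Cell spans 0.0833333° lon × 0.0416667° lat.
south 56.8333, north 56.8750.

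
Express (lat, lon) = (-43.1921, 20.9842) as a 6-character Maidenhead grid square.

Offset from 180°W / 90°S: lon 200.9842°, lat 46.8079°.
Field: lon ⌊200.9842/20⌋ = 10 → K; lat ⌊46.8079/10⌋ = 4 → E.
Square: lon ⌊0.9842/2⌋ = 0; lat ⌊6.8079/1⌋ = 6.
Subsquare: lon ⌊0.9842/0.0833333⌋ = 11 → l; lat ⌊0.8079/0.0416667⌋ = 19 → t.

KE06lt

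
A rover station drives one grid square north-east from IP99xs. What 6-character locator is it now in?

JP09at

Longitude subsquare x = 23; +1 → 24, wraps to 0 = a, carry into square.
Longitude square 9; +1 → 10, wraps to 0, carry into field.
Longitude field I = 8; +1 → 9 = J.
Latitude subsquare s = 18; +1 → 19 = t.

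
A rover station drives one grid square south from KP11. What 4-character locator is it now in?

KP10

Latitude square 1; −1 → 0.
The longitude characters are unchanged.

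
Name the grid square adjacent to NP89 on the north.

NQ80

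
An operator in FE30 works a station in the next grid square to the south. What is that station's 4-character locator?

FD39

Latitude square 0; −1 → -1, wraps to 9, carry into field.
Latitude field E = 4; −1 → 3 = D.
The longitude characters are unchanged.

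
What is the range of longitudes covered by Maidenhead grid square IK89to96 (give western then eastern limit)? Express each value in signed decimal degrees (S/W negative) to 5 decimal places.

Field I=8, K=10: +8·20° lon, +10·10° lat → SW at lon -20°, lat 10°.
Square 8, 9: +8·2° lon, +9·1° lat → SW at lon -4°, lat 19°.
Subsquare t=19, o=14: +19·0.0833333° lon, +14·0.0416667° lat → SW at lon -2.41667°, lat 19.5833°.
Extended square 9, 6: +9·0.00833333° lon, +6·0.00416667° lat → SW at lon -2.34167°, lat 19.6083°.
Cell spans 0.00833333° lon × 0.00416667° lat.
west -2.34167, east -2.33333.

-2.34167, -2.33333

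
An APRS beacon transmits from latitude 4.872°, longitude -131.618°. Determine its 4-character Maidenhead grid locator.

Add 180° to longitude and 90° to latitude: 48.38, 94.87.
Field: 48.38/20 → 2 → C, 94.87/10 → 9 → J; chars CJ.
Square: 8.38/2 → 4, 4.87/1 → 4; chars 44.

CJ44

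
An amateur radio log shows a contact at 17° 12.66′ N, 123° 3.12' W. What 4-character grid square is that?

Offset from 180°W / 90°S: lon 56.95°, lat 107.21°.
Field (20°×10°, letters A–R): 56.95/20 → 2 → C, 107.21/10 → 10 → K; chars CK.
Square (2°×1°, digits 0–9): 16.95/2 → 8, 7.21/1 → 7; chars 87.

CK87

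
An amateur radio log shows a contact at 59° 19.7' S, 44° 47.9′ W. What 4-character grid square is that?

Shift to the Maidenhead origin (180°W, 90°S): lon 135.20, lat 30.67.
Field: lon ⌊135.20/20⌋ = 6 → G; lat ⌊30.67/10⌋ = 3 → D.
Square: lon ⌊15.20/2⌋ = 7; lat ⌊0.67/1⌋ = 0.

GD70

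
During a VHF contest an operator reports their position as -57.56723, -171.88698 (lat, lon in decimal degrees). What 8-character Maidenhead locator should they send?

AD42bk33

Add 180° to longitude and 90° to latitude: 8.11302, 32.43277.
Field: 8.11302/20 → 0 → A, 32.43277/10 → 3 → D; chars AD.
Square: 8.11302/2 → 4, 2.43277/1 → 2; chars 42.
Subsquare: 0.11302/0.0833333 → 1 → b, 0.43277/0.0416667 → 10 → k; chars bk.
Extended square: 0.02969/0.00833333 → 3, 0.01610/0.00416667 → 3; chars 33.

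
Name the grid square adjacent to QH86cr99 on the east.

QH86dr09

Longitude extended square 9; +1 → 10, wraps to 0, carry into subsquare.
Longitude subsquare c = 2; +1 → 3 = d.
The latitude characters are unchanged.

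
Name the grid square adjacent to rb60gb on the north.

RB60gc

Latitude subsquare b = 1; +1 → 2 = c.
The longitude characters are unchanged.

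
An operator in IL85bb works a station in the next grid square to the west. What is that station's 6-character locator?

Longitude subsquare b = 1; −1 → 0 = a.
The latitude characters are unchanged.

IL85ab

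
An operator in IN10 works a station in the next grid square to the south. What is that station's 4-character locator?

IM19

Latitude square 0; −1 → -1, wraps to 9, carry into field.
Latitude field N = 13; −1 → 12 = M.
The longitude characters are unchanged.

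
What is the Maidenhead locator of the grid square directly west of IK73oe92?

Longitude extended square 9; −1 → 8.
The latitude characters are unchanged.

IK73oe82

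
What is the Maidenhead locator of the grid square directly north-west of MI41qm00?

Longitude extended square 0; −1 → -1, wraps to 9, carry into subsquare.
Longitude subsquare q = 16; −1 → 15 = p.
Latitude extended square 0; +1 → 1.

MI41pm91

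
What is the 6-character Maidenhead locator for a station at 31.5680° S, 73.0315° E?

MF68mk

Shift to the Maidenhead origin (180°W, 90°S): lon 253.0315, lat 58.4320.
Field (20°×10°, letters A–R): lon ⌊253.0315/20⌋ = 12 → M; lat ⌊58.4320/10⌋ = 5 → F.
Square (2°×1°, digits 0–9): lon ⌊13.0315/2⌋ = 6; lat ⌊8.4320/1⌋ = 8.
Subsquare (5′×2.5′, letters a–x): lon ⌊1.0315/0.0833333⌋ = 12 → m; lat ⌊0.4320/0.0416667⌋ = 10 → k.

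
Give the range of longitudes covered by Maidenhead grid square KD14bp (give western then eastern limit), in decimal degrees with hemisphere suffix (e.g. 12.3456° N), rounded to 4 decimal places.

22.0833° E, 22.1667° E

Field K=10, D=3: +10·20° lon, +3·10° lat → SW at lon 20°, lat -60°.
Square 1, 4: +1·2° lon, +4·1° lat → SW at lon 22°, lat -56°.
Subsquare b=1, p=15: +1·0.0833333° lon, +15·0.0416667° lat → SW at lon 22.0833°, lat -55.375°.
Cell spans 0.0833333° lon × 0.0416667° lat.
west 22.0833° E, east 22.1667° E.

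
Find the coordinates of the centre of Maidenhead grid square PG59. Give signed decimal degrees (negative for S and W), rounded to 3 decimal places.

Field P=15, G=6: +15·20° lon, +6·10° lat → SW at lon 120°, lat -30°.
Square 5, 9: +5·2° lon, +9·1° lat → SW at lon 130°, lat -21°.
Cell spans 2° lon × 1° lat. Centre is SW corner plus half of each.
latitude -20.500, longitude 131.000.

-20.500, 131.000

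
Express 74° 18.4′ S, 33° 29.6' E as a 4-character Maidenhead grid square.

Add 180° to longitude and 90° to latitude: 213.49, 15.69.
Field: 213.49/20 → 10 → K, 15.69/10 → 1 → B; chars KB.
Square: 13.49/2 → 6, 5.69/1 → 5; chars 65.

KB65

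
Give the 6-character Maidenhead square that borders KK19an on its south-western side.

Longitude subsquare a = 0; −1 → -1, wraps to 23 = x, carry into square.
Longitude square 1; −1 → 0.
Latitude subsquare n = 13; −1 → 12 = m.

KK09xm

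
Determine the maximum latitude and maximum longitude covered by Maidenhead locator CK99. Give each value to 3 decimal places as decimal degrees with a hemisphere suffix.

20.000° N, 120.000° W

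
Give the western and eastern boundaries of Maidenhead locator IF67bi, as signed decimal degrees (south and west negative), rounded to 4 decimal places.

Field I=8, F=5: +8·20° lon, +5·10° lat → SW at lon -20°, lat -40°.
Square 6, 7: +6·2° lon, +7·1° lat → SW at lon -8°, lat -33°.
Subsquare b=1, i=8: +1·0.0833333° lon, +8·0.0416667° lat → SW at lon -7.91667°, lat -32.6667°.
Cell spans 0.0833333° lon × 0.0416667° lat.
west -7.9167, east -7.8333.

-7.9167, -7.8333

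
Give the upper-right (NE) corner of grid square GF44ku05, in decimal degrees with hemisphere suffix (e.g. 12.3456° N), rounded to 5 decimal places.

Field G=6, F=5: +6·20° lon, +5·10° lat → SW at lon -60°, lat -40°.
Square 4, 4: +4·2° lon, +4·1° lat → SW at lon -52°, lat -36°.
Subsquare k=10, u=20: +10·0.0833333° lon, +20·0.0416667° lat → SW at lon -51.1667°, lat -35.1667°.
Extended square 0, 5: +0·0.00833333° lon, +5·0.00416667° lat → SW at lon -51.1667°, lat -35.1458°.
Cell spans 0.00833333° lon × 0.00416667° lat. NE corner is SW corner plus one full cell.
latitude 35.14167° S, longitude 51.15833° W.

35.14167° S, 51.15833° W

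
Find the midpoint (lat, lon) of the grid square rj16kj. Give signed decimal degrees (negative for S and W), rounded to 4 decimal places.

Field R=17, J=9: +17·20° lon, +9·10° lat → SW at lon 160°, lat 0°.
Square 1, 6: +1·2° lon, +6·1° lat → SW at lon 162°, lat 6°.
Subsquare k=10, j=9: +10·0.0833333° lon, +9·0.0416667° lat → SW at lon 162.833°, lat 6.375°.
Cell spans 0.0833333° lon × 0.0416667° lat. Centre is SW corner plus half of each.
latitude 6.3958, longitude 162.8750.

6.3958, 162.8750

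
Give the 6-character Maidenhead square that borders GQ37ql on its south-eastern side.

GQ37rk

Longitude subsquare q = 16; +1 → 17 = r.
Latitude subsquare l = 11; −1 → 10 = k.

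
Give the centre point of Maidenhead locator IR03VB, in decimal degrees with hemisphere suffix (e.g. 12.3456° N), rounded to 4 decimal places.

83.0625° N, 18.2083° W

Field I=8, R=17: +8·20° lon, +17·10° lat → SW at lon -20°, lat 80°.
Square 0, 3: +0·2° lon, +3·1° lat → SW at lon -20°, lat 83°.
Subsquare v=21, b=1: +21·0.0833333° lon, +1·0.0416667° lat → SW at lon -18.25°, lat 83.0417°.
Cell spans 0.0833333° lon × 0.0416667° lat. Centre is SW corner plus half of each.
latitude 83.0625° N, longitude 18.2083° W.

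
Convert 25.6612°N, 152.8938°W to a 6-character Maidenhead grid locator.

BL35np

Add 180° to longitude and 90° to latitude: 27.1062, 115.6612.
Field: lon ⌊27.1062/20⌋ = 1 → B; lat ⌊115.6612/10⌋ = 11 → L.
Square: lon ⌊7.1062/2⌋ = 3; lat ⌊5.6612/1⌋ = 5.
Subsquare: lon ⌊1.1062/0.0833333⌋ = 13 → n; lat ⌊0.6612/0.0416667⌋ = 15 → p.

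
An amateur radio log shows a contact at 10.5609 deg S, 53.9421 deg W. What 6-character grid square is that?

GH39ak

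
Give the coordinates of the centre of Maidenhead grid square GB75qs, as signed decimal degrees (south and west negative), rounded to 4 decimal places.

-74.2292, -44.6250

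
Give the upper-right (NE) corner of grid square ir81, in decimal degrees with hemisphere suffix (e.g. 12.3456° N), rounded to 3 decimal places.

82.000° N, 2.000° W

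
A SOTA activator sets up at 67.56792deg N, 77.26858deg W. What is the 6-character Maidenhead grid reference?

FP17in

Shift to the Maidenhead origin (180°W, 90°S): lon 102.7314, lat 157.5679.
Field: lon ⌊102.7314/20⌋ = 5 → F; lat ⌊157.5679/10⌋ = 15 → P.
Square: lon ⌊2.7314/2⌋ = 1; lat ⌊7.5679/1⌋ = 7.
Subsquare: lon ⌊0.7314/0.0833333⌋ = 8 → i; lat ⌊0.5679/0.0416667⌋ = 13 → n.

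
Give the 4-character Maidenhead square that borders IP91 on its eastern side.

JP01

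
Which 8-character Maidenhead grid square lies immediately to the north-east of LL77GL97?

LL77hl08

Longitude extended square 9; +1 → 10, wraps to 0, carry into subsquare.
Longitude subsquare g = 6; +1 → 7 = h.
Latitude extended square 7; +1 → 8.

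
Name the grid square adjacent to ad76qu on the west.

AD76pu

Longitude subsquare q = 16; −1 → 15 = p.
The latitude characters are unchanged.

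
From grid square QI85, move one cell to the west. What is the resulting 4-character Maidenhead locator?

Longitude square 8; −1 → 7.
The latitude characters are unchanged.

QI75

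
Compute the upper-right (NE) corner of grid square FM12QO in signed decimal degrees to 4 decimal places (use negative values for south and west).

32.6250, -76.5833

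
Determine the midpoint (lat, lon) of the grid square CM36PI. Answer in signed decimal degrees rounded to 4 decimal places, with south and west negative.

Field C=2, M=12: +2·20° lon, +12·10° lat → SW at lon -140°, lat 30°.
Square 3, 6: +3·2° lon, +6·1° lat → SW at lon -134°, lat 36°.
Subsquare p=15, i=8: +15·0.0833333° lon, +8·0.0416667° lat → SW at lon -132.75°, lat 36.3333°.
Cell spans 0.0833333° lon × 0.0416667° lat. Centre is SW corner plus half of each.
latitude 36.3542, longitude -132.7083.

36.3542, -132.7083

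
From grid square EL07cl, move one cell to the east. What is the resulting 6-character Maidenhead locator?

EL07dl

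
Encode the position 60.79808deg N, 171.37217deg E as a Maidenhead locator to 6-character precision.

Add 180° to longitude and 90° to latitude: 351.3722, 150.7981.
Field: lon ⌊351.3722/20⌋ = 17 → R; lat ⌊150.7981/10⌋ = 15 → P.
Square: lon ⌊11.3722/2⌋ = 5; lat ⌊0.7981/1⌋ = 0.
Subsquare: lon ⌊1.3722/0.0833333⌋ = 16 → q; lat ⌊0.7981/0.0416667⌋ = 19 → t.

RP50qt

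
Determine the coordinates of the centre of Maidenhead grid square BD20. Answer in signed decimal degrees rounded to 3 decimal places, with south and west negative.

Field B=1, D=3: +1·20° lon, +3·10° lat → SW at lon -160°, lat -60°.
Square 2, 0: +2·2° lon, +0·1° lat → SW at lon -156°, lat -60°.
Cell spans 2° lon × 1° lat. Centre is SW corner plus half of each.
latitude -59.500, longitude -155.000.

-59.500, -155.000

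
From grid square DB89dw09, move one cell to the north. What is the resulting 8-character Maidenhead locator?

Latitude extended square 9; +1 → 10, wraps to 0, carry into subsquare.
Latitude subsquare w = 22; +1 → 23 = x.
The longitude characters are unchanged.

DB89dx00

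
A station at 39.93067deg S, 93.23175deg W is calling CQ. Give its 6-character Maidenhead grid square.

EF30jb

Add 180° to longitude and 90° to latitude: 86.7682, 50.0693.
Field: lon ⌊86.7682/20⌋ = 4 → E; lat ⌊50.0693/10⌋ = 5 → F.
Square: lon ⌊6.7682/2⌋ = 3; lat ⌊0.0693/1⌋ = 0.
Subsquare: lon ⌊0.7682/0.0833333⌋ = 9 → j; lat ⌊0.0693/0.0416667⌋ = 1 → b.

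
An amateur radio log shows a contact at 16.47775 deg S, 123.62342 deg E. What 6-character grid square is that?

Shift to the Maidenhead origin (180°W, 90°S): lon 303.6234, lat 73.5222.
Field: lon ⌊303.6234/20⌋ = 15 → P; lat ⌊73.5222/10⌋ = 7 → H.
Square: lon ⌊3.6234/2⌋ = 1; lat ⌊3.5222/1⌋ = 3.
Subsquare: lon ⌊1.6234/0.0833333⌋ = 19 → t; lat ⌊0.5222/0.0416667⌋ = 12 → m.

PH13tm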